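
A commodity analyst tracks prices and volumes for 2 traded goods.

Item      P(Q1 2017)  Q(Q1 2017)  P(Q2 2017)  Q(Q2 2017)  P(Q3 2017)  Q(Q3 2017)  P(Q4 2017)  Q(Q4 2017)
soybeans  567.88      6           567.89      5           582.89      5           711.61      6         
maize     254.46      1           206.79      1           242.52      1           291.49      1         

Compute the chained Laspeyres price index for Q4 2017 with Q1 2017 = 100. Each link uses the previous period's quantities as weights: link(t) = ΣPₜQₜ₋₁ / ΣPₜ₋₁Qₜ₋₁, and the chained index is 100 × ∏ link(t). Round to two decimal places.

Link Q1 2017→Q2 2017:
ΣP(Q2 2017)Q(Q1 2017) = 567.89×6 + 206.79×1 = 3407.34 + 206.79 = 3614.13
ΣP(Q1 2017)Q(Q1 2017) = 567.88×6 + 254.46×1 = 3407.28 + 254.46 = 3661.74
link = 3614.13/3661.74 = 0.986998
Link Q2 2017→Q3 2017:
ΣP(Q3 2017)Q(Q2 2017) = 582.89×5 + 242.52×1 = 2914.45 + 242.52 = 3156.97
ΣP(Q2 2017)Q(Q2 2017) = 567.89×5 + 206.79×1 = 2839.45 + 206.79 = 3046.24
link = 3156.97/3046.24 = 1.036350
Link Q3 2017→Q4 2017:
ΣP(Q4 2017)Q(Q3 2017) = 711.61×5 + 291.49×1 = 3558.05 + 291.49 = 3849.54
ΣP(Q3 2017)Q(Q3 2017) = 582.89×5 + 242.52×1 = 2914.45 + 242.52 = 3156.97
link = 3849.54/3156.97 = 1.219378
Chained index = 100 × 0.986998 × 1.036350 × 1.219378 = 124.7271

124.73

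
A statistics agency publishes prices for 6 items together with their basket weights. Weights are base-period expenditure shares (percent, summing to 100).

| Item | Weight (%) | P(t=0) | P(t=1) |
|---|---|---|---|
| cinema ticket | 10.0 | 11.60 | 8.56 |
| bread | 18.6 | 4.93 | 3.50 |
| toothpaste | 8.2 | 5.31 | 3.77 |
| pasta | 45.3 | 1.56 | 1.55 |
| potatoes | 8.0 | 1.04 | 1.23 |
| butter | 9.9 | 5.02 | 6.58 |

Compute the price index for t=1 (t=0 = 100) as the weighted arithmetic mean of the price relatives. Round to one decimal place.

cinema ticket: 10.0 × (8.56/11.60) = 10.0 × 0.737931 = 7.3793
bread: 18.6 × (3.50/4.93) = 18.6 × 0.709939 = 13.2049
toothpaste: 8.2 × (3.77/5.31) = 8.2 × 0.709981 = 5.8218
pasta: 45.3 × (1.55/1.56) = 45.3 × 0.993590 = 45.0096
potatoes: 8.0 × (1.23/1.04) = 8.0 × 1.182692 = 9.4615
butter: 9.9 × (6.58/5.02) = 9.9 × 1.310757 = 12.9765
Index = Σ wᵢ·(p₁ᵢ/p₀ᵢ) = 7.3793 + 13.2049 + 5.8218 + 45.0096 + 9.4615 + 12.9765 = 93.8537

93.9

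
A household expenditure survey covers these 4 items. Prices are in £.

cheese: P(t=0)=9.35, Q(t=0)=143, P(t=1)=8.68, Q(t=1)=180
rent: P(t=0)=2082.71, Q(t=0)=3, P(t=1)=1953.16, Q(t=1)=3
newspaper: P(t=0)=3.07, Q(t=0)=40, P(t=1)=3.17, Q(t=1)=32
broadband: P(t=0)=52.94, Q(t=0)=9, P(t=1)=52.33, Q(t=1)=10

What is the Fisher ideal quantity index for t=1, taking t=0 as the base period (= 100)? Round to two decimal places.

104.55

Laspeyres component (base-period weights):
ΣP(t=0)Q(t=1) = 9.35×180 + 2082.71×3 + 3.07×32 + 52.94×10 = 1683 + 6248.13 + 98.24 + 529.4 = 8558.77
ΣP(t=0)Q(t=0) = 9.35×143 + 2082.71×3 + 3.07×40 + 52.94×9 = 1337.05 + 6248.13 + 122.8 + 476.46 = 8184.44
L = 8558.77 / 8184.44 × 100 = 104.5737
Paasche component (current-period weights):
ΣP(t=1)Q(t=1) = 8.68×180 + 1953.16×3 + 3.17×32 + 52.33×10 = 1562.4 + 5859.48 + 101.44 + 523.3 = 8046.62
ΣP(t=1)Q(t=0) = 8.68×143 + 1953.16×3 + 3.17×40 + 52.33×9 = 1241.24 + 5859.48 + 126.8 + 470.97 = 7698.49
P = 8046.62 / 7698.49 × 100 = 104.5221
Fisher = √(L × P) = √(104.5737 × 104.5221) = 104.5479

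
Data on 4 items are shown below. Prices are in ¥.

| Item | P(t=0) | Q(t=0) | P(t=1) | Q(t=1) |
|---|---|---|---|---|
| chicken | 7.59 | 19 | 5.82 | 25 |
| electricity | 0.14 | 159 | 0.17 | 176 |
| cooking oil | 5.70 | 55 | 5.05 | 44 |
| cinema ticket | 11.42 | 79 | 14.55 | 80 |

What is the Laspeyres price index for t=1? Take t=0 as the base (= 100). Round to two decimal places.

Laspeyres price index uses base-period quantities as weights.
ΣP(t=1)·Q(t=0) = 5.82×19 + 0.17×159 + 5.05×55 + 14.55×79 = 110.58 + 27.03 + 277.75 + 1149.45 = 1564.81
ΣP(t=0)·Q(t=0) = 7.59×19 + 0.14×159 + 5.70×55 + 11.42×79 = 144.21 + 22.26 + 313.5 + 902.18 = 1382.15
Index = 1564.81 / 1382.15 × 100 = 113.2156

113.22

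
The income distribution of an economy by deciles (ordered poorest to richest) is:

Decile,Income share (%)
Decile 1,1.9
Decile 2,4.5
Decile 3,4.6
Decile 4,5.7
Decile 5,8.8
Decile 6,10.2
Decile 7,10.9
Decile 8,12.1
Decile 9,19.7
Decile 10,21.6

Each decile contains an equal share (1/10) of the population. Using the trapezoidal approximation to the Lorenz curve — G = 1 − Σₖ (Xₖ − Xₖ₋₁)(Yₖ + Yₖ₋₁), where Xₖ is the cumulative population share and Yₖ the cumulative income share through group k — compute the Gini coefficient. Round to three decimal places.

Cumulative income shares Yₖ: 0.0190, 0.0640, 0.1100, 0.1670, 0.2550, 0.3570, 0.4660, 0.5870, 0.7840, 1.0000
Σ (Xₖ−Xₖ₋₁)(Yₖ+Yₖ₋₁) = (1/10)(0.0190+0.0000) + (1/10)(0.0640+0.0190) + (1/10)(0.1100+0.0640) + (1/10)(0.1670+0.1100) + (1/10)(0.2550+0.1670) + (1/10)(0.3570+0.2550) + (1/10)(0.4660+0.3570) + (1/10)(0.5870+0.4660) + (1/10)(0.7840+0.5870) + (1/10)(1.0000+0.7840)
  = 0.0019 + 0.0083 + 0.0174 + 0.0277 + 0.0422 + 0.0612 + 0.0823 + 0.1053 + 0.1371 + 0.1784 = 0.6618
G = 1 − 0.6618 = 0.3382

0.338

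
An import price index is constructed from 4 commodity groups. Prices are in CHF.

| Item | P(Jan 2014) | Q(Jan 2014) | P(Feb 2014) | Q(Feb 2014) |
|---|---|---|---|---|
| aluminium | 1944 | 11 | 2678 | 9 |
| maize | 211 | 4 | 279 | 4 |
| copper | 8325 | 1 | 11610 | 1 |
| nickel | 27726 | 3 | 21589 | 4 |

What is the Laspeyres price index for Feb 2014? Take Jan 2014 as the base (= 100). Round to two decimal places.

94.04

Laspeyres price index uses base-period quantities as weights.
ΣP(Feb 2014)·Q(Jan 2014) = 2678×11 + 279×4 + 11610×1 + 21589×3 = 29458 + 1116 + 11610 + 64767 = 106951
ΣP(Jan 2014)·Q(Jan 2014) = 1944×11 + 211×4 + 8325×1 + 27726×3 = 21384 + 844 + 8325 + 83178 = 113731
Index = 106951 / 113731 × 100 = 94.0386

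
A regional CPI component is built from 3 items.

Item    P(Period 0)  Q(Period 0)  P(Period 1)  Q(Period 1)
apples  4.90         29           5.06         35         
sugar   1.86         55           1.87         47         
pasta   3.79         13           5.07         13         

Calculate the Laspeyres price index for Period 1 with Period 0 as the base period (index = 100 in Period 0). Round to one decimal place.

Laspeyres price index uses base-period quantities as weights.
ΣP(Period 1)·Q(Period 0) = 5.06×29 + 1.87×55 + 5.07×13 = 146.74 + 102.85 + 65.91 = 315.5
ΣP(Period 0)·Q(Period 0) = 4.90×29 + 1.86×55 + 3.79×13 = 142.1 + 102.3 + 49.27 = 293.67
Index = 315.5 / 293.67 × 100 = 107.4335

107.4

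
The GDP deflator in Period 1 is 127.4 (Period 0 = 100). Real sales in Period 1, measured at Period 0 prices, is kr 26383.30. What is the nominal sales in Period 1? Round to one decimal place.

33612.3

Nominal = Real × (Index/100) = 26383.30 × (127.4/100)
        = 26383.30 × 1.274 = 33612.3242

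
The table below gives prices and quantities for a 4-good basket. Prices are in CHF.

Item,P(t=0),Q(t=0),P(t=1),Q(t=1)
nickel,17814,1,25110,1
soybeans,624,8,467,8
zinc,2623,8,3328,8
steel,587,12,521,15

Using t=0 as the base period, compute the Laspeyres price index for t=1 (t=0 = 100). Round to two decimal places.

121.42

Laspeyres price index uses base-period quantities as weights.
ΣP(t=1)·Q(t=0) = 25110×1 + 467×8 + 3328×8 + 521×12 = 25110 + 3736 + 26624 + 6252 = 61722
ΣP(t=0)·Q(t=0) = 17814×1 + 624×8 + 2623×8 + 587×12 = 17814 + 4992 + 20984 + 7044 = 50834
Index = 61722 / 50834 × 100 = 121.4187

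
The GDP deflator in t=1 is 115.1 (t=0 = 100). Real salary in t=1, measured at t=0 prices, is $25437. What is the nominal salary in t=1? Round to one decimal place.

Nominal = Real × (Index/100) = 25437 × (115.1/100)
        = 25437 × 1.151 = 29277.9870

29278.0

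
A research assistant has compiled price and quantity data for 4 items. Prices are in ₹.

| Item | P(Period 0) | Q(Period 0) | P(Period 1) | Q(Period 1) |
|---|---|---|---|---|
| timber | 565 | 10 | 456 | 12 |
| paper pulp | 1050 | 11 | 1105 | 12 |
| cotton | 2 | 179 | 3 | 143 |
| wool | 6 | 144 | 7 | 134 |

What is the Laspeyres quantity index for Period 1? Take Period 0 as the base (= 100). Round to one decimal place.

Laspeyres quantity index uses base-period prices as weights.
ΣP(Period 0)·Q(Period 1) = 565×12 + 1050×12 + 2×143 + 6×134 = 6780 + 12600 + 286 + 804 = 20470
ΣP(Period 0)·Q(Period 0) = 565×10 + 1050×11 + 2×179 + 6×144 = 5650 + 11550 + 358 + 864 = 18422
Index = 20470 / 18422 × 100 = 111.1171

111.1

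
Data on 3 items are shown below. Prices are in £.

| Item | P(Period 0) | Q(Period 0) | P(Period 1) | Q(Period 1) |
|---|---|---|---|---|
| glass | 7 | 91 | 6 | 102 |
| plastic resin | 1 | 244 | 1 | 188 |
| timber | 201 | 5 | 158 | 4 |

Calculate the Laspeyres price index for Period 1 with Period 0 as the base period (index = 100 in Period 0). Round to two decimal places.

Laspeyres price index uses base-period quantities as weights.
ΣP(Period 1)·Q(Period 0) = 6×91 + 1×244 + 158×5 = 546 + 244 + 790 = 1580
ΣP(Period 0)·Q(Period 0) = 7×91 + 1×244 + 201×5 = 637 + 244 + 1005 = 1886
Index = 1580 / 1886 × 100 = 83.7752

83.78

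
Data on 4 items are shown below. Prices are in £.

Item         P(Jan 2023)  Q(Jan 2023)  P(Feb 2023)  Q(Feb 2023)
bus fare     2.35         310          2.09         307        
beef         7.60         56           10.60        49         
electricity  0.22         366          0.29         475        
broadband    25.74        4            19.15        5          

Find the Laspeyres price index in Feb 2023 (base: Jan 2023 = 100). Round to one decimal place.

106.5

Laspeyres price index uses base-period quantities as weights.
ΣP(Feb 2023)·Q(Jan 2023) = 2.09×310 + 10.60×56 + 0.29×366 + 19.15×4 = 647.9 + 593.6 + 106.14 + 76.6 = 1424.24
ΣP(Jan 2023)·Q(Jan 2023) = 2.35×310 + 7.60×56 + 0.22×366 + 25.74×4 = 728.5 + 425.6 + 80.52 + 102.96 = 1337.58
Index = 1424.24 / 1337.58 × 100 = 106.4789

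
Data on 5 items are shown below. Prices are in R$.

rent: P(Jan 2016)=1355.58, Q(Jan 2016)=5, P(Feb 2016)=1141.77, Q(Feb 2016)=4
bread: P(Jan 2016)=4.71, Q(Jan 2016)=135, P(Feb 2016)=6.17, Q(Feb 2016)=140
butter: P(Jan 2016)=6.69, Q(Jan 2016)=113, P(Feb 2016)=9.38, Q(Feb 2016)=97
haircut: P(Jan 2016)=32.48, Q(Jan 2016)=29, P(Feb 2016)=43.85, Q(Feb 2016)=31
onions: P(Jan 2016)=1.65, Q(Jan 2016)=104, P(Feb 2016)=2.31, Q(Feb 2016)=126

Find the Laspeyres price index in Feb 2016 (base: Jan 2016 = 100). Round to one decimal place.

98.2

Laspeyres price index uses base-period quantities as weights.
ΣP(Feb 2016)·Q(Jan 2016) = 1141.77×5 + 6.17×135 + 9.38×113 + 43.85×29 + 2.31×104 = 5708.85 + 832.95 + 1059.94 + 1271.65 + 240.24 = 9113.63
ΣP(Jan 2016)·Q(Jan 2016) = 1355.58×5 + 4.71×135 + 6.69×113 + 32.48×29 + 1.65×104 = 6777.9 + 635.85 + 755.97 + 941.92 + 171.6 = 9283.24
Index = 9113.63 / 9283.24 × 100 = 98.1729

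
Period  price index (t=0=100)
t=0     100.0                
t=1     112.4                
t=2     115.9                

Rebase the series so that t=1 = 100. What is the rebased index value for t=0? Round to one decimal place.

Rebased(t=0) = 100.0 / 112.4 × 100 = 88.9680

89.0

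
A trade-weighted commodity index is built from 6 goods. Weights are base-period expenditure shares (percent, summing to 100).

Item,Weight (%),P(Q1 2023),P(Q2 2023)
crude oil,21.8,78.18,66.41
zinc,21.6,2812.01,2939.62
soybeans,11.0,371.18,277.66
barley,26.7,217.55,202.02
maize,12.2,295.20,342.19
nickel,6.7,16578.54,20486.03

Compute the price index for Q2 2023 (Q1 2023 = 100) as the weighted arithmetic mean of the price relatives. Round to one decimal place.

crude oil: 21.8 × (66.41/78.18) = 21.8 × 0.849450 = 18.5180
zinc: 21.6 × (2939.62/2812.01) = 21.6 × 1.045380 = 22.5802
soybeans: 11.0 × (277.66/371.18) = 11.0 × 0.748047 = 8.2285
barley: 26.7 × (202.02/217.55) = 26.7 × 0.928614 = 24.7940
maize: 12.2 × (342.19/295.20) = 12.2 × 1.159180 = 14.1420
nickel: 6.7 × (20486.03/16578.54) = 6.7 × 1.235696 = 8.2792
Index = Σ wᵢ·(p₁ᵢ/p₀ᵢ) = 18.5180 + 22.5802 + 8.2285 + 24.7940 + 14.1420 + 8.2792 = 96.5419

96.5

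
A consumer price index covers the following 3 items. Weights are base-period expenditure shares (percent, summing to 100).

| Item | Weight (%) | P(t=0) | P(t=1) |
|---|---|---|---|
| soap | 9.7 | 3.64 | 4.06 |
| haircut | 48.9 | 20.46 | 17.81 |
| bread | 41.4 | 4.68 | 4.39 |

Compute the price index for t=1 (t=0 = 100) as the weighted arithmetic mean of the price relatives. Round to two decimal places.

soap: 9.7 × (4.06/3.64) = 9.7 × 1.115385 = 10.8192
haircut: 48.9 × (17.81/20.46) = 48.9 × 0.870479 = 42.5664
bread: 41.4 × (4.39/4.68) = 41.4 × 0.938034 = 38.8346
Index = Σ wᵢ·(p₁ᵢ/p₀ᵢ) = 10.8192 + 42.5664 + 38.8346 = 92.2203

92.22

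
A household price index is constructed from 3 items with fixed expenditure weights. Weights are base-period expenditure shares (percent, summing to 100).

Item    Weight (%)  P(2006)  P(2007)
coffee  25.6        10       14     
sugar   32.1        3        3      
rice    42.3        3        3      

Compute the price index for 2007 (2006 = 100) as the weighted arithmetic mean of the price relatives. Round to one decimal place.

110.2

coffee: 25.6 × (14/10) = 25.6 × 1.400000 = 35.8400
sugar: 32.1 × (3/3) = 32.1 × 1.000000 = 32.1000
rice: 42.3 × (3/3) = 42.3 × 1.000000 = 42.3000
Index = Σ wᵢ·(p₁ᵢ/p₀ᵢ) = 35.8400 + 32.1000 + 42.3000 = 110.2400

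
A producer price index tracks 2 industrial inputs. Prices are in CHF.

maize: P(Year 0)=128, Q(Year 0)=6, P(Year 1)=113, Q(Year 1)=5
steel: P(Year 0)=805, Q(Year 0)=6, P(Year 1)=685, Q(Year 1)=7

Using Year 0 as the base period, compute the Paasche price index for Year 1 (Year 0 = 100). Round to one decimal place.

85.4

Paasche price index uses current-period quantities as weights.
ΣP(Year 1)·Q(Year 1) = 113×5 + 685×7 = 565 + 4795 = 5360
ΣP(Year 0)·Q(Year 1) = 128×5 + 805×7 = 640 + 5635 = 6275
Index = 5360 / 6275 × 100 = 85.4183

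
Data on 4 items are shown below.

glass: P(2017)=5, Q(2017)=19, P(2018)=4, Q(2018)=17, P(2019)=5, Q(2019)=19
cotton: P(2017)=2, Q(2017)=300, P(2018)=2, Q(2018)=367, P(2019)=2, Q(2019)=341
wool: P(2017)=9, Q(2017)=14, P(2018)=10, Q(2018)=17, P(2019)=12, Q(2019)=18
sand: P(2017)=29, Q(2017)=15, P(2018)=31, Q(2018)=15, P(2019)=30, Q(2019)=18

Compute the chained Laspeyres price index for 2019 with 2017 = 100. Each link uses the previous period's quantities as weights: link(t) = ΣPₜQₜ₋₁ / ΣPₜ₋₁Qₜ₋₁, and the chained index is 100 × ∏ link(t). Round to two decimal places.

Link 2017→2018:
ΣP(2018)Q(2017) = 4×19 + 2×300 + 10×14 + 31×15 = 76 + 600 + 140 + 465 = 1281
ΣP(2017)Q(2017) = 5×19 + 2×300 + 9×14 + 29×15 = 95 + 600 + 126 + 435 = 1256
link = 1281/1256 = 1.019904
Link 2018→2019:
ΣP(2019)Q(2018) = 5×17 + 2×367 + 12×17 + 30×15 = 85 + 734 + 204 + 450 = 1473
ΣP(2018)Q(2018) = 4×17 + 2×367 + 10×17 + 31×15 = 68 + 734 + 170 + 465 = 1437
link = 1473/1437 = 1.025052
Chained index = 100 × 1.019904 × 1.025052 = 104.5455

104.55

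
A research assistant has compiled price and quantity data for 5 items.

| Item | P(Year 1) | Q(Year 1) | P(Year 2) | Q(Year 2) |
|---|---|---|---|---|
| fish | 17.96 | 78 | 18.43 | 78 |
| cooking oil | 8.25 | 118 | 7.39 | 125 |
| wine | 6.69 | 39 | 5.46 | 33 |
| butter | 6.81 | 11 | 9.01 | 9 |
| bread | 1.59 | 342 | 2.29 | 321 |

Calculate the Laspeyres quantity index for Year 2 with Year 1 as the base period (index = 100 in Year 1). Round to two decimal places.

99.10

Laspeyres quantity index uses base-period prices as weights.
ΣP(Year 1)·Q(Year 2) = 17.96×78 + 8.25×125 + 6.69×33 + 6.81×9 + 1.59×321 = 1400.88 + 1031.25 + 220.77 + 61.29 + 510.39 = 3224.58
ΣP(Year 1)·Q(Year 1) = 17.96×78 + 8.25×118 + 6.69×39 + 6.81×11 + 1.59×342 = 1400.88 + 973.5 + 260.91 + 74.91 + 543.78 = 3253.98
Index = 3224.58 / 3253.98 × 100 = 99.0965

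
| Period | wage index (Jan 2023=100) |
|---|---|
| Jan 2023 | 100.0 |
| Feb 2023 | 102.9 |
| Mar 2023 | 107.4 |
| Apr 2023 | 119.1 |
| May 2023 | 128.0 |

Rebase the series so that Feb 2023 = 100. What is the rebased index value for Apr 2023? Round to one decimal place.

Rebased(Apr 2023) = 119.1 / 102.9 × 100 = 115.7434

115.7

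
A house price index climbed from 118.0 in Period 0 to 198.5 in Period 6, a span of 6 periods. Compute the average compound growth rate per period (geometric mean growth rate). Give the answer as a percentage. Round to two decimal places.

9.06%

Growth factor = (198.5/118.0)^(1/6) = (1.682203)^(1/6) = 1.090552
Growth rate = 1.090552 − 1 = 0.090552 = 9.0552%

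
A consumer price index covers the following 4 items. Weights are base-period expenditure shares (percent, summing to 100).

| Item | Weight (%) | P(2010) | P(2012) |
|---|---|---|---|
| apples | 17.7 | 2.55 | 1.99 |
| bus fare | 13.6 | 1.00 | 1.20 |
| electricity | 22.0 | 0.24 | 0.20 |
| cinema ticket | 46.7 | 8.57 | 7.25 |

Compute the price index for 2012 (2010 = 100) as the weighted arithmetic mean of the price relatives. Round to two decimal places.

87.97

apples: 17.7 × (1.99/2.55) = 17.7 × 0.780392 = 13.8129
bus fare: 13.6 × (1.20/1.00) = 13.6 × 1.200000 = 16.3200
electricity: 22.0 × (0.20/0.24) = 22.0 × 0.833333 = 18.3333
cinema ticket: 46.7 × (7.25/8.57) = 46.7 × 0.845974 = 39.5070
Index = Σ wᵢ·(p₁ᵢ/p₀ᵢ) = 13.8129 + 16.3200 + 18.3333 + 39.5070 = 87.9733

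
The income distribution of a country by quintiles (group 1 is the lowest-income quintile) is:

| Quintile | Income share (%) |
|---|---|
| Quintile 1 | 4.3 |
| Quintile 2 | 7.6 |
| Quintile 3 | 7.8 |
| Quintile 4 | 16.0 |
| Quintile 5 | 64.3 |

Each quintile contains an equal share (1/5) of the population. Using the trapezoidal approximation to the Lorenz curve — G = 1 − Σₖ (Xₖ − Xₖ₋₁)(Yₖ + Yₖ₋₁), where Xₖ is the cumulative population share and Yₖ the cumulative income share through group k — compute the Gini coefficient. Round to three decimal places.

0.514

Cumulative income shares Yₖ: 0.0430, 0.1190, 0.1970, 0.3570, 1.0000
Σ (Xₖ−Xₖ₋₁)(Yₖ+Yₖ₋₁) = (1/5)(0.0430+0.0000) + (1/5)(0.1190+0.0430) + (1/5)(0.1970+0.1190) + (1/5)(0.3570+0.1970) + (1/5)(1.0000+0.3570)
  = 0.0086 + 0.0324 + 0.0632 + 0.1108 + 0.2714 = 0.4864
G = 1 − 0.4864 = 0.5136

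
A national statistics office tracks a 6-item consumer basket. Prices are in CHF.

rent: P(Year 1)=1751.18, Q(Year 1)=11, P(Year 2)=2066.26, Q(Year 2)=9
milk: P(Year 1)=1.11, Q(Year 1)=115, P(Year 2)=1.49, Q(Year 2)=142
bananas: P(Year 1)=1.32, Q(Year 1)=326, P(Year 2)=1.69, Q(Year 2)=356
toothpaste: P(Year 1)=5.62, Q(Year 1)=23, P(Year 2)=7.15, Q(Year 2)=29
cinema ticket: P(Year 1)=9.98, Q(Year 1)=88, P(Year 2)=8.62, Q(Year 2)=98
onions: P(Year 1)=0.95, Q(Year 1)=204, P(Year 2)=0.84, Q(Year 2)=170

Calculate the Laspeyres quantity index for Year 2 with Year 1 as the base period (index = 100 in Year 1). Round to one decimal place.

84.2

Laspeyres quantity index uses base-period prices as weights.
ΣP(Year 1)·Q(Year 2) = 1751.18×9 + 1.11×142 + 1.32×356 + 5.62×29 + 9.98×98 + 0.95×170 = 15760.62 + 157.62 + 469.92 + 162.98 + 978.04 + 161.5 = 17690.68
ΣP(Year 1)·Q(Year 1) = 1751.18×11 + 1.11×115 + 1.32×326 + 5.62×23 + 9.98×88 + 0.95×204 = 19262.98 + 127.65 + 430.32 + 129.26 + 878.24 + 193.8 = 21022.25
Index = 17690.68 / 21022.25 × 100 = 84.1522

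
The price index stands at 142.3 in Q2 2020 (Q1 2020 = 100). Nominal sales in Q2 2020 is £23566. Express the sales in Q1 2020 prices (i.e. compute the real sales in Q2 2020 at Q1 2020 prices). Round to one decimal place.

16560.8

Real = Nominal ÷ (Index/100) = 23566 ÷ (142.3/100)
     = 23566 ÷ 1.423 = 16560.7871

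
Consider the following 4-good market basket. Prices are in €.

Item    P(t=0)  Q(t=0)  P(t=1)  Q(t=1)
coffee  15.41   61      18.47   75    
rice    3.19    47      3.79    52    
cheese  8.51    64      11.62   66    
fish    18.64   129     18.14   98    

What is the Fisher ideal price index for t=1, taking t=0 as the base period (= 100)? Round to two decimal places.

Laspeyres component (base-period weights):
ΣP(t=1)Q(t=0) = 18.47×61 + 3.79×47 + 11.62×64 + 18.14×129 = 1126.67 + 178.13 + 743.68 + 2340.06 = 4388.54
ΣP(t=0)Q(t=0) = 15.41×61 + 3.19×47 + 8.51×64 + 18.64×129 = 940.01 + 149.93 + 544.64 + 2404.56 = 4039.14
L = 4388.54 / 4039.14 × 100 = 108.6504
Paasche component (current-period weights):
ΣP(t=1)Q(t=1) = 18.47×75 + 3.79×52 + 11.62×66 + 18.14×98 = 1385.25 + 197.08 + 766.92 + 1777.72 = 4126.97
ΣP(t=0)Q(t=1) = 15.41×75 + 3.19×52 + 8.51×66 + 18.64×98 = 1155.75 + 165.88 + 561.66 + 1826.72 = 3710.01
P = 4126.97 / 3710.01 × 100 = 111.2388
Fisher = √(L × P) = √(108.6504 × 111.2388) = 109.9370

109.94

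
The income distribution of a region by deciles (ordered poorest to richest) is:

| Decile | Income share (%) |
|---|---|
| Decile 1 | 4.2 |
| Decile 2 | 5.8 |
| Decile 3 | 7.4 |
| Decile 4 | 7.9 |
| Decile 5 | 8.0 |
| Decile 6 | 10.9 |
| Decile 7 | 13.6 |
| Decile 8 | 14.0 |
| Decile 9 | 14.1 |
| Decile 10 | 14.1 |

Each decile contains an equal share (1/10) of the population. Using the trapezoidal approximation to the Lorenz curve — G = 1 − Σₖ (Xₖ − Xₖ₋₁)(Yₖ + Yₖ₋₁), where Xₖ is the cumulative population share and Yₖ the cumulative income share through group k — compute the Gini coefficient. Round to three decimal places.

Cumulative income shares Yₖ: 0.0420, 0.1000, 0.1740, 0.2530, 0.3330, 0.4420, 0.5780, 0.7180, 0.8590, 1.0000
Σ (Xₖ−Xₖ₋₁)(Yₖ+Yₖ₋₁) = (1/10)(0.0420+0.0000) + (1/10)(0.1000+0.0420) + (1/10)(0.1740+0.1000) + (1/10)(0.2530+0.1740) + (1/10)(0.3330+0.2530) + (1/10)(0.4420+0.3330) + (1/10)(0.5780+0.4420) + (1/10)(0.7180+0.5780) + (1/10)(0.8590+0.7180) + (1/10)(1.0000+0.8590)
  = 0.0042 + 0.0142 + 0.0274 + 0.0427 + 0.0586 + 0.0775 + 0.1020 + 0.1296 + 0.1577 + 0.1859 = 0.7998
G = 1 − 0.7998 = 0.2002

0.200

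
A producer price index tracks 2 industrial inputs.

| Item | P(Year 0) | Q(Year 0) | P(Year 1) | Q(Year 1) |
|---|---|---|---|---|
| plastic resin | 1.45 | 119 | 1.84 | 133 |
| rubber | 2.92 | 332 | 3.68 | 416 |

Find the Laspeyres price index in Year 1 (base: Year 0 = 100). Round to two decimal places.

126.16

Laspeyres price index uses base-period quantities as weights.
ΣP(Year 1)·Q(Year 0) = 1.84×119 + 3.68×332 = 218.96 + 1221.76 = 1440.72
ΣP(Year 0)·Q(Year 0) = 1.45×119 + 2.92×332 = 172.55 + 969.44 = 1141.99
Index = 1440.72 / 1141.99 × 100 = 126.1587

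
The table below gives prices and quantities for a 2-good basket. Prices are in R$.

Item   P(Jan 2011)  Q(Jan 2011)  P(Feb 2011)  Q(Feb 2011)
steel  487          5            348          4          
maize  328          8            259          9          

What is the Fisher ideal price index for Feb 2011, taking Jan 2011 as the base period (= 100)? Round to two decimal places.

75.66

Laspeyres component (base-period weights):
ΣP(Feb 2011)Q(Jan 2011) = 348×5 + 259×8 = 1740 + 2072 = 3812
ΣP(Jan 2011)Q(Jan 2011) = 487×5 + 328×8 = 2435 + 2624 = 5059
L = 3812 / 5059 × 100 = 75.3509
Paasche component (current-period weights):
ΣP(Feb 2011)Q(Feb 2011) = 348×4 + 259×9 = 1392 + 2331 = 3723
ΣP(Jan 2011)Q(Feb 2011) = 487×4 + 328×9 = 1948 + 2952 = 4900
P = 3723 / 4900 × 100 = 75.9796
Fisher = √(L × P) = √(75.3509 × 75.9796) = 75.6646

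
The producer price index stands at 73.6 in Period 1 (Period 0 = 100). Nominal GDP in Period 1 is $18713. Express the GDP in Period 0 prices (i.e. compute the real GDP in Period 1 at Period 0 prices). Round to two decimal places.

25425.27

Real = Nominal ÷ (Index/100) = 18713 ÷ (73.6/100)
     = 18713 ÷ 0.736 = 25425.2717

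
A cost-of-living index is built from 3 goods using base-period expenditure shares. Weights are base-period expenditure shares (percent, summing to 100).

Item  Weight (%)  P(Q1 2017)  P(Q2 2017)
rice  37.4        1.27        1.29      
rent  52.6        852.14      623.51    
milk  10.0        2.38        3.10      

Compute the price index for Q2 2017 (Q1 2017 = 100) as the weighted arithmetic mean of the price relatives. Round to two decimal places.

rice: 37.4 × (1.29/1.27) = 37.4 × 1.015748 = 37.9890
rent: 52.6 × (623.51/852.14) = 52.6 × 0.731699 = 38.4874
milk: 10.0 × (3.10/2.38) = 10.0 × 1.302521 = 13.0252
Index = Σ wᵢ·(p₁ᵢ/p₀ᵢ) = 37.9890 + 38.4874 + 13.0252 = 89.5016

89.50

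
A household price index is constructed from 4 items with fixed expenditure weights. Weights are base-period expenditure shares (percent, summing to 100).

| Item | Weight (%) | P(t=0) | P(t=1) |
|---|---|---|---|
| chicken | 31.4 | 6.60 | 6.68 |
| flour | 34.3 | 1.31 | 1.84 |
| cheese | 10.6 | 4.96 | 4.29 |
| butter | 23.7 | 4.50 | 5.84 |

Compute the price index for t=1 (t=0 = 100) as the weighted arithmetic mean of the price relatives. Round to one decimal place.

chicken: 31.4 × (6.68/6.60) = 31.4 × 1.012121 = 31.7806
flour: 34.3 × (1.84/1.31) = 34.3 × 1.404580 = 48.1771
cheese: 10.6 × (4.29/4.96) = 10.6 × 0.864919 = 9.1681
butter: 23.7 × (5.84/4.50) = 23.7 × 1.297778 = 30.7573
Index = Σ wᵢ·(p₁ᵢ/p₀ᵢ) = 31.7806 + 48.1771 + 9.1681 + 30.7573 = 119.8832

119.9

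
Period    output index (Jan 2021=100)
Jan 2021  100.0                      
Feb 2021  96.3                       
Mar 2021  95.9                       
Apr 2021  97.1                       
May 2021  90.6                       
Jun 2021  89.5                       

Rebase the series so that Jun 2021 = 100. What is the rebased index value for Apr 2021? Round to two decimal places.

108.49

Rebased(Apr 2021) = 97.1 / 89.5 × 100 = 108.4916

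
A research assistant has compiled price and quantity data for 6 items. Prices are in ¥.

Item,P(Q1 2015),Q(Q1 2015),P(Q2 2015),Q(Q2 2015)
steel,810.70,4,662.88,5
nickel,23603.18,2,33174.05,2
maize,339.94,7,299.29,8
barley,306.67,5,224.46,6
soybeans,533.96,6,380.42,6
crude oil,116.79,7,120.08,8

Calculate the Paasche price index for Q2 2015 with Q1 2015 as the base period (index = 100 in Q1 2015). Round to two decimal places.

127.84

Paasche price index uses current-period quantities as weights.
ΣP(Q2 2015)·Q(Q2 2015) = 662.88×5 + 33174.05×2 + 299.29×8 + 224.46×6 + 380.42×6 + 120.08×8 = 3314.4 + 66348.1 + 2394.32 + 1346.76 + 2282.52 + 960.64 = 76646.74
ΣP(Q1 2015)·Q(Q2 2015) = 810.70×5 + 23603.18×2 + 339.94×8 + 306.67×6 + 533.96×6 + 116.79×8 = 4053.5 + 47206.36 + 2719.52 + 1840.02 + 3203.76 + 934.32 = 59957.48
Index = 76646.74 / 59957.48 × 100 = 127.8352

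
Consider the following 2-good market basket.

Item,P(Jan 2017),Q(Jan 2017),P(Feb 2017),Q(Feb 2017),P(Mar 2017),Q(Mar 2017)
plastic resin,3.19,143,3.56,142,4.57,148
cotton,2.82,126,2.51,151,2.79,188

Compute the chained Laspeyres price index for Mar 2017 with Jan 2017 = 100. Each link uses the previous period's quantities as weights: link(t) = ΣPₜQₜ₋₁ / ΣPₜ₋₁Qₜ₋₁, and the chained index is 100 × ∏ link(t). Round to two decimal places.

Link Jan 2017→Feb 2017:
ΣP(Feb 2017)Q(Jan 2017) = 3.56×143 + 2.51×126 = 509.08 + 316.26 = 825.34
ΣP(Jan 2017)Q(Jan 2017) = 3.19×143 + 2.82×126 = 456.17 + 355.32 = 811.49
link = 825.34/811.49 = 1.017067
Link Feb 2017→Mar 2017:
ΣP(Mar 2017)Q(Feb 2017) = 4.57×142 + 2.79×151 = 648.94 + 421.29 = 1070.23
ΣP(Feb 2017)Q(Feb 2017) = 3.56×142 + 2.51×151 = 505.52 + 379.01 = 884.53
link = 1070.23/884.53 = 1.209942
Chained index = 100 × 1.017067 × 1.209942 = 123.0593

123.06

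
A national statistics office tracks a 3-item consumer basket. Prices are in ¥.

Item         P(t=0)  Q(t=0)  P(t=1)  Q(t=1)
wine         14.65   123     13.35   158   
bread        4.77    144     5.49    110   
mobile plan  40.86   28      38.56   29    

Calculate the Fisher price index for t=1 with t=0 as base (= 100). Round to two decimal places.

Laspeyres component (base-period weights):
ΣP(t=1)Q(t=0) = 13.35×123 + 5.49×144 + 38.56×28 = 1642.05 + 790.56 + 1079.68 = 3512.29
ΣP(t=0)Q(t=0) = 14.65×123 + 4.77×144 + 40.86×28 = 1801.95 + 686.88 + 1144.08 = 3632.91
L = 3512.29 / 3632.91 × 100 = 96.6798
Paasche component (current-period weights):
ΣP(t=1)Q(t=1) = 13.35×158 + 5.49×110 + 38.56×29 = 2109.3 + 603.9 + 1118.24 = 3831.44
ΣP(t=0)Q(t=1) = 14.65×158 + 4.77×110 + 40.86×29 = 2314.7 + 524.7 + 1184.94 = 4024.34
P = 3831.44 / 4024.34 × 100 = 95.2067
Fisher = √(L × P) = √(96.6798 × 95.2067) = 95.9404

95.94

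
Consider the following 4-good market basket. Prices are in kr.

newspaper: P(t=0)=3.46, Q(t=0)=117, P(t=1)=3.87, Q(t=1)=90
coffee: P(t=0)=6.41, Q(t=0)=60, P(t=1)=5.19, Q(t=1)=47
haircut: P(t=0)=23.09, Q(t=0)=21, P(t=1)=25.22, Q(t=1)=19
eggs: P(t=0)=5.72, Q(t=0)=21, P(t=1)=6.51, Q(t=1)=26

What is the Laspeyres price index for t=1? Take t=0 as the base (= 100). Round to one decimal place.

102.6

Laspeyres price index uses base-period quantities as weights.
ΣP(t=1)·Q(t=0) = 3.87×117 + 5.19×60 + 25.22×21 + 6.51×21 = 452.79 + 311.4 + 529.62 + 136.71 = 1430.52
ΣP(t=0)·Q(t=0) = 3.46×117 + 6.41×60 + 23.09×21 + 5.72×21 = 404.82 + 384.6 + 484.89 + 120.12 = 1394.43
Index = 1430.52 / 1394.43 × 100 = 102.5882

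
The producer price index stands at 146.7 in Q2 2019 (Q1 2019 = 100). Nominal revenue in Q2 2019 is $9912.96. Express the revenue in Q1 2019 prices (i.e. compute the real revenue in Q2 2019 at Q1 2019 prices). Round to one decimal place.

6757.3

Real = Nominal ÷ (Index/100) = 9912.96 ÷ (146.7/100)
     = 9912.96 ÷ 1.467 = 6757.3006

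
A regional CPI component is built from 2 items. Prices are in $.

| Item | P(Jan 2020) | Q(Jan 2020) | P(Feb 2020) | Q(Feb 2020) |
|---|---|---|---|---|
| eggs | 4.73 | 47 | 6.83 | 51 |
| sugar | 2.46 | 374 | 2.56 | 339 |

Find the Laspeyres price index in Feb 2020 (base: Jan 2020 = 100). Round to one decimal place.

Laspeyres price index uses base-period quantities as weights.
ΣP(Feb 2020)·Q(Jan 2020) = 6.83×47 + 2.56×374 = 321.01 + 957.44 = 1278.45
ΣP(Jan 2020)·Q(Jan 2020) = 4.73×47 + 2.46×374 = 222.31 + 920.04 = 1142.35
Index = 1278.45 / 1142.35 × 100 = 111.9140

111.9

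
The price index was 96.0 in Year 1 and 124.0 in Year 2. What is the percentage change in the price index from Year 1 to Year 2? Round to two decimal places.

29.17%

Change = (124.0 − 96.0) / 96.0 × 100
       = 28.0 / 96.0 × 100 = 29.1667%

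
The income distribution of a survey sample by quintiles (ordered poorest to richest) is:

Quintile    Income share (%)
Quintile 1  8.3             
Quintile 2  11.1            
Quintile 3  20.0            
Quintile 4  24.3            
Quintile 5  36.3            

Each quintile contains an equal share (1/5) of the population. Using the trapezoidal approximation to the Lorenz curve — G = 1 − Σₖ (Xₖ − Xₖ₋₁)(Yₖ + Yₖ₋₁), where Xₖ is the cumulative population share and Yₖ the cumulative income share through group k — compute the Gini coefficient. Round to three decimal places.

Cumulative income shares Yₖ: 0.0830, 0.1940, 0.3940, 0.6370, 1.0000
Σ (Xₖ−Xₖ₋₁)(Yₖ+Yₖ₋₁) = (1/5)(0.0830+0.0000) + (1/5)(0.1940+0.0830) + (1/5)(0.3940+0.1940) + (1/5)(0.6370+0.3940) + (1/5)(1.0000+0.6370)
  = 0.0166 + 0.0554 + 0.1176 + 0.2062 + 0.3274 = 0.7232
G = 1 − 0.7232 = 0.2768

0.277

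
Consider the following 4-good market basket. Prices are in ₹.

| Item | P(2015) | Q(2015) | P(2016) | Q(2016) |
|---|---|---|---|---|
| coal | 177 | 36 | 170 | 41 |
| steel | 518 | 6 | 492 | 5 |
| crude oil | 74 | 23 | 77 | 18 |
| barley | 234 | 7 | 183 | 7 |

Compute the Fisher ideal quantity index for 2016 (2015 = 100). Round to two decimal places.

99.88

Laspeyres component (base-period weights):
ΣP(2015)Q(2016) = 177×41 + 518×5 + 74×18 + 234×7 = 7257 + 2590 + 1332 + 1638 = 12817
ΣP(2015)Q(2015) = 177×36 + 518×6 + 74×23 + 234×7 = 6372 + 3108 + 1702 + 1638 = 12820
L = 12817 / 12820 × 100 = 99.9766
Paasche component (current-period weights):
ΣP(2016)Q(2016) = 170×41 + 492×5 + 77×18 + 183×7 = 6970 + 2460 + 1386 + 1281 = 12097
ΣP(2016)Q(2015) = 170×36 + 492×6 + 77×23 + 183×7 = 6120 + 2952 + 1771 + 1281 = 12124
P = 12097 / 12124 × 100 = 99.7773
Fisher = √(L × P) = √(99.9766 × 99.7773) = 99.8769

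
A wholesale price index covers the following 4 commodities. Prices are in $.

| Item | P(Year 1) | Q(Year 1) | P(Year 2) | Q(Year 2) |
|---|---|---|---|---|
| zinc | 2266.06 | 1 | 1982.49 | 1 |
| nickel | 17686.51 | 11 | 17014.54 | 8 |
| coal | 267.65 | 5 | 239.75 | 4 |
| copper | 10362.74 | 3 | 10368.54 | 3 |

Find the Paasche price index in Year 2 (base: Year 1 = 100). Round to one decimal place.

96.7

Paasche price index uses current-period quantities as weights.
ΣP(Year 2)·Q(Year 2) = 1982.49×1 + 17014.54×8 + 239.75×4 + 10368.54×3 = 1982.49 + 136116.32 + 959 + 31105.62 = 170163.43
ΣP(Year 1)·Q(Year 2) = 2266.06×1 + 17686.51×8 + 267.65×4 + 10362.74×3 = 2266.06 + 141492.08 + 1070.6 + 31088.22 = 175916.96
Index = 170163.43 / 175916.96 × 100 = 96.7294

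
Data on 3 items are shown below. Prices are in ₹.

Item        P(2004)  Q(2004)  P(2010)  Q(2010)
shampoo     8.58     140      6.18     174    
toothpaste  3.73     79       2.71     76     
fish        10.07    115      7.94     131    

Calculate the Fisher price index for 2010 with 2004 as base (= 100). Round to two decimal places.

Laspeyres component (base-period weights):
ΣP(2010)Q(2004) = 6.18×140 + 2.71×79 + 7.94×115 = 865.2 + 214.09 + 913.1 = 1992.39
ΣP(2004)Q(2004) = 8.58×140 + 3.73×79 + 10.07×115 = 1201.2 + 294.67 + 1158.05 = 2653.92
L = 1992.39 / 2653.92 × 100 = 75.0735
Paasche component (current-period weights):
ΣP(2010)Q(2010) = 6.18×174 + 2.71×76 + 7.94×131 = 1075.32 + 205.96 + 1040.14 = 2321.42
ΣP(2004)Q(2010) = 8.58×174 + 3.73×76 + 10.07×131 = 1492.92 + 283.48 + 1319.17 = 3095.57
P = 2321.42 / 3095.57 × 100 = 74.9917
Fisher = √(L × P) = √(75.0735 × 74.9917) = 75.0326

75.03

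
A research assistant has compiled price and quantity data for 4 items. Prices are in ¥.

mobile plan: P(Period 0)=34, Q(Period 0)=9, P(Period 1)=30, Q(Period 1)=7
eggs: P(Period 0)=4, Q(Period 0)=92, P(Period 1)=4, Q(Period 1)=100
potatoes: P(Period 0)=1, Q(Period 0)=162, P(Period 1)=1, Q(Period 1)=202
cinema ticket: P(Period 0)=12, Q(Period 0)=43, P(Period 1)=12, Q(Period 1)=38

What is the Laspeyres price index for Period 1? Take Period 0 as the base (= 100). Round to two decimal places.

97.34

Laspeyres price index uses base-period quantities as weights.
ΣP(Period 1)·Q(Period 0) = 30×9 + 4×92 + 1×162 + 12×43 = 270 + 368 + 162 + 516 = 1316
ΣP(Period 0)·Q(Period 0) = 34×9 + 4×92 + 1×162 + 12×43 = 306 + 368 + 162 + 516 = 1352
Index = 1316 / 1352 × 100 = 97.3373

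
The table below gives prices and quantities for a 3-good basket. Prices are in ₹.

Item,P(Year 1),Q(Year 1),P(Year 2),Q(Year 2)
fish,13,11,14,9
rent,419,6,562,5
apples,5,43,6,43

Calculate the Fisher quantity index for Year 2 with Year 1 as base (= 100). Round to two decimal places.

Laspeyres component (base-period weights):
ΣP(Year 1)Q(Year 2) = 13×9 + 419×5 + 5×43 = 117 + 2095 + 215 = 2427
ΣP(Year 1)Q(Year 1) = 13×11 + 419×6 + 5×43 = 143 + 2514 + 215 = 2872
L = 2427 / 2872 × 100 = 84.5056
Paasche component (current-period weights):
ΣP(Year 2)Q(Year 2) = 14×9 + 562×5 + 6×43 = 126 + 2810 + 258 = 3194
ΣP(Year 2)Q(Year 1) = 14×11 + 562×6 + 6×43 = 154 + 3372 + 258 = 3784
P = 3194 / 3784 × 100 = 84.4080
Fisher = √(L × P) = √(84.5056 × 84.4080) = 84.4568

84.46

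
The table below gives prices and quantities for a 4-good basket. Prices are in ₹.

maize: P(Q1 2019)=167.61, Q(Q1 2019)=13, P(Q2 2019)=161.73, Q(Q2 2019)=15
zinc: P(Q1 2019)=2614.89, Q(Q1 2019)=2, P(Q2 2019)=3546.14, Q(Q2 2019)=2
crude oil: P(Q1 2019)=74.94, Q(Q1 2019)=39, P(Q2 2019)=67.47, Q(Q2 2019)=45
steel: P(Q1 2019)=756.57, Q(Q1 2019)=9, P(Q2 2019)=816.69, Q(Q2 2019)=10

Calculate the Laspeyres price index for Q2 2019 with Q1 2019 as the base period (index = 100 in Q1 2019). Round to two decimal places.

Laspeyres price index uses base-period quantities as weights.
ΣP(Q2 2019)·Q(Q1 2019) = 161.73×13 + 3546.14×2 + 67.47×39 + 816.69×9 = 2102.49 + 7092.28 + 2631.33 + 7350.21 = 19176.31
ΣP(Q1 2019)·Q(Q1 2019) = 167.61×13 + 2614.89×2 + 74.94×39 + 756.57×9 = 2178.93 + 5229.78 + 2922.66 + 6809.13 = 17140.5
Index = 19176.31 / 17140.5 × 100 = 111.8772

111.88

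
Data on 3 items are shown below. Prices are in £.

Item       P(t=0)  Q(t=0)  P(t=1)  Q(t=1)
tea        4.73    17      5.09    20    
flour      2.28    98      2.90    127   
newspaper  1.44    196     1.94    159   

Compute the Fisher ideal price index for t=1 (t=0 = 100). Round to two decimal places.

Laspeyres component (base-period weights):
ΣP(t=1)Q(t=0) = 5.09×17 + 2.90×98 + 1.94×196 = 86.53 + 284.2 + 380.24 = 750.97
ΣP(t=0)Q(t=0) = 4.73×17 + 2.28×98 + 1.44×196 = 80.41 + 223.44 + 282.24 = 586.09
L = 750.97 / 586.09 × 100 = 128.1322
Paasche component (current-period weights):
ΣP(t=1)Q(t=1) = 5.09×20 + 2.90×127 + 1.94×159 = 101.8 + 368.3 + 308.46 = 778.56
ΣP(t=0)Q(t=1) = 4.73×20 + 2.28×127 + 1.44×159 = 94.6 + 289.56 + 228.96 = 613.12
P = 778.56 / 613.12 × 100 = 126.9833
Fisher = √(L × P) = √(128.1322 × 126.9833) = 127.5565

127.56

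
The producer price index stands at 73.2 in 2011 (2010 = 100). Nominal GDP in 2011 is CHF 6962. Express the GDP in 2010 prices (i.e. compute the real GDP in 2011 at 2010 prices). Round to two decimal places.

Real = Nominal ÷ (Index/100) = 6962 ÷ (73.2/100)
     = 6962 ÷ 0.732 = 9510.9290

9510.93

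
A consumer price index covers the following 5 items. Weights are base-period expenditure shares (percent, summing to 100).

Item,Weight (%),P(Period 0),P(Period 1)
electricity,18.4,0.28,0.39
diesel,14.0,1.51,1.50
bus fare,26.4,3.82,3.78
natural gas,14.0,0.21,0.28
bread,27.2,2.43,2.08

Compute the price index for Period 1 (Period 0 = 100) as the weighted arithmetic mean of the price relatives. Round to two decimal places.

electricity: 18.4 × (0.39/0.28) = 18.4 × 1.392857 = 25.6286
diesel: 14.0 × (1.50/1.51) = 14.0 × 0.993377 = 13.9073
bus fare: 26.4 × (3.78/3.82) = 26.4 × 0.989529 = 26.1236
natural gas: 14.0 × (0.28/0.21) = 14.0 × 1.333333 = 18.6667
bread: 27.2 × (2.08/2.43) = 27.2 × 0.855967 = 23.2823
Index = Σ wᵢ·(p₁ᵢ/p₀ᵢ) = 25.6286 + 13.9073 + 26.1236 + 18.6667 + 23.2823 = 107.6084

107.61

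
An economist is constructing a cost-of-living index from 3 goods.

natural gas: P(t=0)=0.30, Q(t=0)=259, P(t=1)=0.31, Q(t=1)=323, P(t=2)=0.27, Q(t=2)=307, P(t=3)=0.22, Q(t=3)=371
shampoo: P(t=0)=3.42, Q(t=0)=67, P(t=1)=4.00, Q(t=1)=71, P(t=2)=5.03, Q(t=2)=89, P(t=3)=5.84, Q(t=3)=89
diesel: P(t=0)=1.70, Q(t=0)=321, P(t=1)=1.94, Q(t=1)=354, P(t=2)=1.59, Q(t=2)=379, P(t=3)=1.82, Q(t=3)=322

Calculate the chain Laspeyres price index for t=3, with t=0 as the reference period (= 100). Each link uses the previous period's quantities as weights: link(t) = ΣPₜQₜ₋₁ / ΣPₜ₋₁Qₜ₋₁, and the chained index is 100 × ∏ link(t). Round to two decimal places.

120.73

Link t=0→t=1:
ΣP(t=1)Q(t=0) = 0.31×259 + 4.00×67 + 1.94×321 = 80.29 + 268 + 622.74 = 971.03
ΣP(t=0)Q(t=0) = 0.30×259 + 3.42×67 + 1.70×321 = 77.7 + 229.14 + 545.7 = 852.54
link = 971.03/852.54 = 1.138985
Link t=1→t=2:
ΣP(t=2)Q(t=1) = 0.27×323 + 5.03×71 + 1.59×354 = 87.21 + 357.13 + 562.86 = 1007.2
ΣP(t=1)Q(t=1) = 0.31×323 + 4.00×71 + 1.94×354 = 100.13 + 284 + 686.76 = 1070.89
link = 1007.2/1070.89 = 0.940526
Link t=2→t=3:
ΣP(t=3)Q(t=2) = 0.22×307 + 5.84×89 + 1.82×379 = 67.54 + 519.76 + 689.78 = 1277.08
ΣP(t=2)Q(t=2) = 0.27×307 + 5.03×89 + 1.59×379 = 82.89 + 447.67 + 602.61 = 1133.17
link = 1277.08/1133.17 = 1.126998
Chained index = 100 × 1.138985 × 0.940526 × 1.126998 = 120.7290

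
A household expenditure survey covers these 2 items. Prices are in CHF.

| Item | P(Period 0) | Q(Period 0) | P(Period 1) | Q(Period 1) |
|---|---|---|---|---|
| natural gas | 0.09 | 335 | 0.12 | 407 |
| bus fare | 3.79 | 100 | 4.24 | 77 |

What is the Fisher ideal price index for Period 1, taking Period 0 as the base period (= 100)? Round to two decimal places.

113.86

Laspeyres component (base-period weights):
ΣP(Period 1)Q(Period 0) = 0.12×335 + 4.24×100 = 40.2 + 424 = 464.2
ΣP(Period 0)Q(Period 0) = 0.09×335 + 3.79×100 = 30.15 + 379 = 409.15
L = 464.2 / 409.15 × 100 = 113.4547
Paasche component (current-period weights):
ΣP(Period 1)Q(Period 1) = 0.12×407 + 4.24×77 = 48.84 + 326.48 = 375.32
ΣP(Period 0)Q(Period 1) = 0.09×407 + 3.79×77 = 36.63 + 291.83 = 328.46
P = 375.32 / 328.46 × 100 = 114.2666
Fisher = √(L × P) = √(113.4547 × 114.2666) = 113.8599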